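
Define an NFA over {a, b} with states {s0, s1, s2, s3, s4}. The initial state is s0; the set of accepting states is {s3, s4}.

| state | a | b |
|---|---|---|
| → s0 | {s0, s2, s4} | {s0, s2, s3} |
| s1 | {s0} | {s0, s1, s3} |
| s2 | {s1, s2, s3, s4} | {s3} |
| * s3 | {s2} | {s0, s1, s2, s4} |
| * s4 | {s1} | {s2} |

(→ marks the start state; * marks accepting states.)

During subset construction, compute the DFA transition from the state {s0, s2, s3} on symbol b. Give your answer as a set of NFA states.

{s0, s1, s2, s3, s4}

δ(s0,b) = {s0, s2, s3}; δ(s2,b) = {s3}; δ(s3,b) = {s0, s1, s2, s4}.
Union: {s0, s1, s2, s3, s4}.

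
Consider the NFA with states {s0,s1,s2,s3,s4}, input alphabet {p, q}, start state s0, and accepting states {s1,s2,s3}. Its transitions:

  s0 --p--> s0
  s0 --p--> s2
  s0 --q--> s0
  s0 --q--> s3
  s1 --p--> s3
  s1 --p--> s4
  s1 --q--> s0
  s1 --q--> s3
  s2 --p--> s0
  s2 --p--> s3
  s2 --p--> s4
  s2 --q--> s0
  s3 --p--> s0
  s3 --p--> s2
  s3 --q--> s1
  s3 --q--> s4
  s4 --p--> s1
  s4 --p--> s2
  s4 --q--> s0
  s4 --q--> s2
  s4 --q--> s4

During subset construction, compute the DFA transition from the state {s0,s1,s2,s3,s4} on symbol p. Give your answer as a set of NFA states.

δ(s0,p) = {s0,s2}; δ(s1,p) = {s3,s4}; δ(s2,p) = {s0,s3,s4}; δ(s3,p) = {s0,s2}; δ(s4,p) = {s1,s2}.
Union: {s0,s1,s2,s3,s4}.

{s0,s1,s2,s3,s4}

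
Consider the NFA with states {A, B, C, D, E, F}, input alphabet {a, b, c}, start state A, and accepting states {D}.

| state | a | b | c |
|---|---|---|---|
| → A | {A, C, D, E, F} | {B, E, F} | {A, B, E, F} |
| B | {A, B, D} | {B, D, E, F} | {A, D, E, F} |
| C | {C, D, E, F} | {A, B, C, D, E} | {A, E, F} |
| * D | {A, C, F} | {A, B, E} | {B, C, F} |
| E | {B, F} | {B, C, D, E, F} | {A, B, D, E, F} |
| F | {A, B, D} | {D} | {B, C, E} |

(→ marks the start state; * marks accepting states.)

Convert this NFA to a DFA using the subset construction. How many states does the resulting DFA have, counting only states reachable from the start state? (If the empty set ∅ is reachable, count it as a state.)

Start state of the DFA: {A}.
{A} --a--> {A, C, D, E, F}  [new]
{A} --b--> {B, E, F}  [new]
{A} --c--> {A, B, E, F}  [new]
{A, C, D, E, F} --a--> {A, B, C, D, E, F}  [new]
{A, C, D, E, F} --b--> {A, B, C, D, E, F}  [seen]
{A, C, D, E, F} --c--> {A, B, C, D, E, F}  [seen]
{B, E, F} --a--> {A, B, D, F}  [new]
{B, E, F} --b--> {B, C, D, E, F}  [new]
{B, E, F} --c--> {A, B, C, D, E, F}  [seen]
{A, B, E, F} --a--> {A, B, C, D, E, F}  [seen]
{A, B, E, F} --b--> {B, C, D, E, F}  [seen]
{A, B, E, F} --c--> {A, B, C, D, E, F}  [seen]
{A, B, C, D, E, F} --a--> {A, B, C, D, E, F}  [seen]
{A, B, C, D, E, F} --b--> {A, B, C, D, E, F}  [seen]
{A, B, C, D, E, F} --c--> {A, B, C, D, E, F}  [seen]
{A, B, D, F} --a--> {A, B, C, D, E, F}  [seen]
{A, B, D, F} --b--> {A, B, D, E, F}  [new]
{A, B, D, F} --c--> {A, B, C, D, E, F}  [seen]
{B, C, D, E, F} --a--> {A, B, C, D, E, F}  [seen]
{B, C, D, E, F} --b--> {A, B, C, D, E, F}  [seen]
{B, C, D, E, F} --c--> {A, B, C, D, E, F}  [seen]
{A, B, D, E, F} --a--> {A, B, C, D, E, F}  [seen]
{A, B, D, E, F} --b--> {A, B, C, D, E, F}  [seen]
{A, B, D, E, F} --c--> {A, B, C, D, E, F}  [seen]
Reachable DFA states: {A}, {A, C, D, E, F}, {B, E, F}, {A, B, E, F}, {A, B, C, D, E, F}, {A, B, D, F}, {B, C, D, E, F}, {A, B, D, E, F}.

8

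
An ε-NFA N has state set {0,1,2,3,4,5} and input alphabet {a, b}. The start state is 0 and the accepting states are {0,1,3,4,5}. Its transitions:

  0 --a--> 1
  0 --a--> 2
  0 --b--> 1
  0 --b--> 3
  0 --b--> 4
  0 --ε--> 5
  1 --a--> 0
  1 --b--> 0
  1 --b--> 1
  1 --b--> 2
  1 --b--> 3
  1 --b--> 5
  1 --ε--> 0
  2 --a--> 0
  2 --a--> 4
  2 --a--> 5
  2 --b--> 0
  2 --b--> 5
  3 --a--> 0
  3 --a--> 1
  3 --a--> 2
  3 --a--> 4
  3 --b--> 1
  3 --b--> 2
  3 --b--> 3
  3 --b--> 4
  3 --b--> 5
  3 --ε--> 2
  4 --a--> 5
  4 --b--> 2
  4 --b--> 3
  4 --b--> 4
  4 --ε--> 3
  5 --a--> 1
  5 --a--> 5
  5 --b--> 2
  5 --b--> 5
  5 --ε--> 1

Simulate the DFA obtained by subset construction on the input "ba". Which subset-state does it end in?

{0,1,2,3,4,5}

Start: {0,1,5}.
δ(0,b) = {1,3,4}; δ(1,b) = {0,1,2,3,5}; δ(5,b) = {2,5}.
Union: {0,1,2,3,4,5}.
After b: {0,1,2,3,4,5}.
δ(0,a) = {1,2}; δ(1,a) = {0}; δ(2,a) = {0,4,5}; δ(3,a) = {0,1,2,4}; δ(4,a) = {5}; δ(5,a) = {1,5}.
Union: {0,1,2,4,5}.
ε-closure gives {0,1,2,3,4,5}.
After a: {0,1,2,3,4,5}.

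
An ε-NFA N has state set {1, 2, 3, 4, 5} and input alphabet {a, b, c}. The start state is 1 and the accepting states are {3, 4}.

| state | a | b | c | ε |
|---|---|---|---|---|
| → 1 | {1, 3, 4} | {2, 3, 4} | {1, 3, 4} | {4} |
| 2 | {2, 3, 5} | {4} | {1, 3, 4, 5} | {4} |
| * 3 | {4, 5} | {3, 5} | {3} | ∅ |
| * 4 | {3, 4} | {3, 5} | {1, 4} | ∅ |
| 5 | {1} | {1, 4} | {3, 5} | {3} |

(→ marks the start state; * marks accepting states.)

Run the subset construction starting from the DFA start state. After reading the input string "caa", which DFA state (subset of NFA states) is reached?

Start: {1, 4}.
δ(1,c) = {1, 3, 4}; δ(4,c) = {1, 4}.
Union: {1, 3, 4}.
After c: {1, 3, 4}.
δ(1,a) = {1, 3, 4}; δ(3,a) = {4, 5}; δ(4,a) = {3, 4}.
Union: {1, 3, 4, 5}.
After a: {1, 3, 4, 5}.
δ(1,a) = {1, 3, 4}; δ(3,a) = {4, 5}; δ(4,a) = {3, 4}; δ(5,a) = {1}.
Union: {1, 3, 4, 5}.
After a: {1, 3, 4, 5}.

{1, 3, 4, 5}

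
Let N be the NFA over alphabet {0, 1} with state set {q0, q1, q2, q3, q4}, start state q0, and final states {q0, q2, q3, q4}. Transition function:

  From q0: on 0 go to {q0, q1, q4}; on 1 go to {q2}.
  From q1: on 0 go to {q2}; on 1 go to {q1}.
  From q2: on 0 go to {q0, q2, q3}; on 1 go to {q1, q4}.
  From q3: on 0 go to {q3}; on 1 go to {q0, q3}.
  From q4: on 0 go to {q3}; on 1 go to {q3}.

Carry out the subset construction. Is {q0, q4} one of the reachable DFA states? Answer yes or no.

no

Start state of the DFA: {q0}.
{q0} --0--> {q0, q1, q4}  [new]
{q0} --1--> {q2}  [new]
{q0, q1, q4} --0--> {q0, q1, q2, q3, q4}  [new]
{q0, q1, q4} --1--> {q1, q2, q3}  [new]
{q2} --0--> {q0, q2, q3}  [new]
{q2} --1--> {q1, q4}  [new]
{q0, q1, q2, q3, q4} --0--> {q0, q1, q2, q3, q4}  [seen]
{q0, q1, q2, q3, q4} --1--> {q0, q1, q2, q3, q4}  [seen]
{q1, q2, q3} --0--> {q0, q2, q3}  [seen]
{q1, q2, q3} --1--> {q0, q1, q3, q4}  [new]
{q0, q2, q3} --0--> {q0, q1, q2, q3, q4}  [seen]
{q0, q2, q3} --1--> {q0, q1, q2, q3, q4}  [seen]
{q1, q4} --0--> {q2, q3}  [new]
{q1, q4} --1--> {q1, q3}  [new]
{q0, q1, q3, q4} --0--> {q0, q1, q2, q3, q4}  [seen]
{q0, q1, q3, q4} --1--> {q0, q1, q2, q3}  [new]
{q2, q3} --0--> {q0, q2, q3}  [seen]
{q2, q3} --1--> {q0, q1, q3, q4}  [seen]
{q1, q3} --0--> {q2, q3}  [seen]
{q1, q3} --1--> {q0, q1, q3}  [new]
{q0, q1, q2, q3} --0--> {q0, q1, q2, q3, q4}  [seen]
{q0, q1, q2, q3} --1--> {q0, q1, q2, q3, q4}  [seen]
{q0, q1, q3} --0--> {q0, q1, q2, q3, q4}  [seen]
{q0, q1, q3} --1--> {q0, q1, q2, q3}  [seen]
Reachable DFA states: {q0}, {q0, q1, q4}, {q2}, {q0, q1, q2, q3, q4}, {q1, q2, q3}, {q0, q2, q3}, {q1, q4}, {q0, q1, q3, q4}, {q2, q3}, {q1, q3}, {q0, q1, q2, q3}, {q0, q1, q3}.
{q0, q4} is not among them.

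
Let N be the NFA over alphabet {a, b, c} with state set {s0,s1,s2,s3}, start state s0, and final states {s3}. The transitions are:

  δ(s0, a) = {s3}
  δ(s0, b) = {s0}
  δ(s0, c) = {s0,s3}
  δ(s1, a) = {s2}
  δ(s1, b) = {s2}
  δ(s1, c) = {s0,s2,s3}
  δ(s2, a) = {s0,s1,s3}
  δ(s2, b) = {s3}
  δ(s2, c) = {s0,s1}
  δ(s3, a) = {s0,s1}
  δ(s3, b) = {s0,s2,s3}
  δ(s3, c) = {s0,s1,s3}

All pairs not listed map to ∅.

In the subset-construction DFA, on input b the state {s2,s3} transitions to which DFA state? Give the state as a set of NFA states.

{s0,s2,s3}

δ(s2,b) = {s3}; δ(s3,b) = {s0,s2,s3}.
Union: {s0,s2,s3}.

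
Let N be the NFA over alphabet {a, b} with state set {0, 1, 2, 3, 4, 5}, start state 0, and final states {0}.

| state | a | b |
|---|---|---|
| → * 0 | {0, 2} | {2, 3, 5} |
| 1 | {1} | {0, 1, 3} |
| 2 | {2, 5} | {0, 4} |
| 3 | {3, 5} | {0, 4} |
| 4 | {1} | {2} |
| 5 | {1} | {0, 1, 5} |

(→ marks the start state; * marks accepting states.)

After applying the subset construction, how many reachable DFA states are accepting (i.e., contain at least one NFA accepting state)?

Start state of the DFA: {0}.
{0} --a--> {0, 2}  [new]
{0} --b--> {2, 3, 5}  [new]
{0, 2} --a--> {0, 2, 5}  [new]
{0, 2} --b--> {0, 2, 3, 4, 5}  [new]
{2, 3, 5} --a--> {1, 2, 3, 5}  [new]
{2, 3, 5} --b--> {0, 1, 4, 5}  [new]
{0, 2, 5} --a--> {0, 1, 2, 5}  [new]
{0, 2, 5} --b--> {0, 1, 2, 3, 4, 5}  [new]
{0, 2, 3, 4, 5} --a--> {0, 1, 2, 3, 5}  [new]
{0, 2, 3, 4, 5} --b--> {0, 1, 2, 3, 4, 5}  [seen]
{1, 2, 3, 5} --a--> {1, 2, 3, 5}  [seen]
{1, 2, 3, 5} --b--> {0, 1, 3, 4, 5}  [new]
{0, 1, 4, 5} --a--> {0, 1, 2}  [new]
{0, 1, 4, 5} --b--> {0, 1, 2, 3, 5}  [seen]
{0, 1, 2, 5} --a--> {0, 1, 2, 5}  [seen]
{0, 1, 2, 5} --b--> {0, 1, 2, 3, 4, 5}  [seen]
{0, 1, 2, 3, 4, 5} --a--> {0, 1, 2, 3, 5}  [seen]
{0, 1, 2, 3, 4, 5} --b--> {0, 1, 2, 3, 4, 5}  [seen]
{0, 1, 2, 3, 5} --a--> {0, 1, 2, 3, 5}  [seen]
{0, 1, 2, 3, 5} --b--> {0, 1, 2, 3, 4, 5}  [seen]
{0, 1, 3, 4, 5} --a--> {0, 1, 2, 3, 5}  [seen]
{0, 1, 3, 4, 5} --b--> {0, 1, 2, 3, 4, 5}  [seen]
{0, 1, 2} --a--> {0, 1, 2, 5}  [seen]
{0, 1, 2} --b--> {0, 1, 2, 3, 4, 5}  [seen]
Reachable DFA states: {0}, {0, 2}, {2, 3, 5}, {0, 2, 5}, {0, 2, 3, 4, 5}, {1, 2, 3, 5}, {0, 1, 4, 5}, {0, 1, 2, 5}, {0, 1, 2, 3, 4, 5}, {0, 1, 2, 3, 5}, {0, 1, 3, 4, 5}, {0, 1, 2}.
Accepting DFA states (contain an NFA accepting state): {0}, {0, 2}, {0, 2, 5}, {0, 2, 3, 4, 5}, {0, 1, 4, 5}, {0, 1, 2, 5}, {0, 1, 2, 3, 4, 5}, {0, 1, 2, 3, 5}, {0, 1, 3, 4, 5}, {0, 1, 2}.

10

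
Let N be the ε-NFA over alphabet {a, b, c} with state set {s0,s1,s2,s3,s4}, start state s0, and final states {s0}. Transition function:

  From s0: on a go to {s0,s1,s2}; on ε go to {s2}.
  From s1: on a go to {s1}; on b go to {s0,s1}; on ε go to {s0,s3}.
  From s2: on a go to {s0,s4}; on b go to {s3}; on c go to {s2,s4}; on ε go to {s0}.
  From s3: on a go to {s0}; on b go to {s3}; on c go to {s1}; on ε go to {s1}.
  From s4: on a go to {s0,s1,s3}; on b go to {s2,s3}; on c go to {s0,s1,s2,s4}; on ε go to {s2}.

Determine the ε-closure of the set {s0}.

{s0,s2}

Begin with {s0}.
s0 →ε {s2}; add s2.
ε-closure = {s0,s2}.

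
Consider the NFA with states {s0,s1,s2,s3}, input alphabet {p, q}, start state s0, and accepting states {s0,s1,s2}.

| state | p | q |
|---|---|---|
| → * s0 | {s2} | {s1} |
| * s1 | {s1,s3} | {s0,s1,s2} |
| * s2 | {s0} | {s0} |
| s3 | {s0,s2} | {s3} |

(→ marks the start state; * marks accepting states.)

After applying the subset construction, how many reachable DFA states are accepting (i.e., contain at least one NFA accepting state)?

Start state of the DFA: {s0}.
{s0} --p--> {s2}  [new]
{s0} --q--> {s1}  [new]
{s2} --p--> {s0}  [seen]
{s2} --q--> {s0}  [seen]
{s1} --p--> {s1,s3}  [new]
{s1} --q--> {s0,s1,s2}  [new]
{s1,s3} --p--> {s0,s1,s2,s3}  [new]
{s1,s3} --q--> {s0,s1,s2,s3}  [seen]
{s0,s1,s2} --p--> {s0,s1,s2,s3}  [seen]
{s0,s1,s2} --q--> {s0,s1,s2}  [seen]
{s0,s1,s2,s3} --p--> {s0,s1,s2,s3}  [seen]
{s0,s1,s2,s3} --q--> {s0,s1,s2,s3}  [seen]
Reachable DFA states: {s0}, {s2}, {s1}, {s1,s3}, {s0,s1,s2}, {s0,s1,s2,s3}.
Accepting DFA states (contain an NFA accepting state): {s0}, {s2}, {s1}, {s1,s3}, {s0,s1,s2}, {s0,s1,s2,s3}.

6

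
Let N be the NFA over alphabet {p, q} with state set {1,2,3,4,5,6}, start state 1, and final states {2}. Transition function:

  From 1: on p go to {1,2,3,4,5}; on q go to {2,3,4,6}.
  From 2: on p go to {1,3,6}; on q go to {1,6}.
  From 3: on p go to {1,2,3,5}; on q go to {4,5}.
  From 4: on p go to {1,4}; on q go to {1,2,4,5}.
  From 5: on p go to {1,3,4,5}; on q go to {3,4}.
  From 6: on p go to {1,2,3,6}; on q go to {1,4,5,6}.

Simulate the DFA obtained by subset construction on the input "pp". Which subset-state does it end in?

{1,2,3,4,5,6}

Start: {1}.
δ(1,p) = {1,2,3,4,5}.
Union: {1,2,3,4,5}.
After p: {1,2,3,4,5}.
δ(1,p) = {1,2,3,4,5}; δ(2,p) = {1,3,6}; δ(3,p) = {1,2,3,5}; δ(4,p) = {1,4}; δ(5,p) = {1,3,4,5}.
Union: {1,2,3,4,5,6}.
After p: {1,2,3,4,5,6}.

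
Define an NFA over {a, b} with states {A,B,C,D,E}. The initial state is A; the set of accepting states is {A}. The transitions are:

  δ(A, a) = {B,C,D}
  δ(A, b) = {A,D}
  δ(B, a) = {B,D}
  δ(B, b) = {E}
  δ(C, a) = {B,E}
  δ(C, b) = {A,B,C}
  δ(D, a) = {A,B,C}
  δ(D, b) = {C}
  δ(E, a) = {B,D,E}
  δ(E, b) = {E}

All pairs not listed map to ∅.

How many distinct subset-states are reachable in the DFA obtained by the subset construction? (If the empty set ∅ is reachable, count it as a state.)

Start state of the DFA: {A}.
{A} --a--> {B,C,D}  [new]
{A} --b--> {A,D}  [new]
{B,C,D} --a--> {A,B,C,D,E}  [new]
{B,C,D} --b--> {A,B,C,E}  [new]
{A,D} --a--> {A,B,C,D}  [new]
{A,D} --b--> {A,C,D}  [new]
{A,B,C,D,E} --a--> {A,B,C,D,E}  [seen]
{A,B,C,D,E} --b--> {A,B,C,D,E}  [seen]
{A,B,C,E} --a--> {B,C,D,E}  [new]
{A,B,C,E} --b--> {A,B,C,D,E}  [seen]
{A,B,C,D} --a--> {A,B,C,D,E}  [seen]
{A,B,C,D} --b--> {A,B,C,D,E}  [seen]
{A,C,D} --a--> {A,B,C,D,E}  [seen]
{A,C,D} --b--> {A,B,C,D}  [seen]
{B,C,D,E} --a--> {A,B,C,D,E}  [seen]
{B,C,D,E} --b--> {A,B,C,E}  [seen]
Reachable DFA states: {A}, {B,C,D}, {A,D}, {A,B,C,D,E}, {A,B,C,E}, {A,B,C,D}, {A,C,D}, {B,C,D,E}.

8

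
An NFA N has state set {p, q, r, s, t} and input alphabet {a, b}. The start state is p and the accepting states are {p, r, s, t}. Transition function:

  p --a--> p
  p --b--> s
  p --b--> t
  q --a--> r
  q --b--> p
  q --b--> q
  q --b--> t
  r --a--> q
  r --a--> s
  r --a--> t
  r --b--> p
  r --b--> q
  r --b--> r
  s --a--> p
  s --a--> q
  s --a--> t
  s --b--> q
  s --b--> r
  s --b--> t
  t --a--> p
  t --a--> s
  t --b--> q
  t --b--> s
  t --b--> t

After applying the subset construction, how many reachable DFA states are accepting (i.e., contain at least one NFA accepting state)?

5

Start state of the DFA: {p}.
{p} --a--> {p}  [seen]
{p} --b--> {s, t}  [new]
{s, t} --a--> {p, q, s, t}  [new]
{s, t} --b--> {q, r, s, t}  [new]
{p, q, s, t} --a--> {p, q, r, s, t}  [new]
{p, q, s, t} --b--> {p, q, r, s, t}  [seen]
{q, r, s, t} --a--> {p, q, r, s, t}  [seen]
{q, r, s, t} --b--> {p, q, r, s, t}  [seen]
{p, q, r, s, t} --a--> {p, q, r, s, t}  [seen]
{p, q, r, s, t} --b--> {p, q, r, s, t}  [seen]
Reachable DFA states: {p}, {s, t}, {p, q, s, t}, {q, r, s, t}, {p, q, r, s, t}.
Accepting DFA states (contain an NFA accepting state): {p}, {s, t}, {p, q, s, t}, {q, r, s, t}, {p, q, r, s, t}.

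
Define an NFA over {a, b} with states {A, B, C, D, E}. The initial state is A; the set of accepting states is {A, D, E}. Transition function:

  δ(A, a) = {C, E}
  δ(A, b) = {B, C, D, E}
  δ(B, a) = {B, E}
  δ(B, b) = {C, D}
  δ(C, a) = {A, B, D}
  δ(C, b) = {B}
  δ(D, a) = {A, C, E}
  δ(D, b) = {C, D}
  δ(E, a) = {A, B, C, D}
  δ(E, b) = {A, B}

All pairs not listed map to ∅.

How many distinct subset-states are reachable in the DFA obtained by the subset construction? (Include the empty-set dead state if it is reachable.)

7

Start state of the DFA: {A}.
{A} --a--> {C, E}  [new]
{A} --b--> {B, C, D, E}  [new]
{C, E} --a--> {A, B, C, D}  [new]
{C, E} --b--> {A, B}  [new]
{B, C, D, E} --a--> {A, B, C, D, E}  [new]
{B, C, D, E} --b--> {A, B, C, D}  [seen]
{A, B, C, D} --a--> {A, B, C, D, E}  [seen]
{A, B, C, D} --b--> {B, C, D, E}  [seen]
{A, B} --a--> {B, C, E}  [new]
{A, B} --b--> {B, C, D, E}  [seen]
{A, B, C, D, E} --a--> {A, B, C, D, E}  [seen]
{A, B, C, D, E} --b--> {A, B, C, D, E}  [seen]
{B, C, E} --a--> {A, B, C, D, E}  [seen]
{B, C, E} --b--> {A, B, C, D}  [seen]
Reachable DFA states: {A}, {C, E}, {B, C, D, E}, {A, B, C, D}, {A, B}, {A, B, C, D, E}, {B, C, E}.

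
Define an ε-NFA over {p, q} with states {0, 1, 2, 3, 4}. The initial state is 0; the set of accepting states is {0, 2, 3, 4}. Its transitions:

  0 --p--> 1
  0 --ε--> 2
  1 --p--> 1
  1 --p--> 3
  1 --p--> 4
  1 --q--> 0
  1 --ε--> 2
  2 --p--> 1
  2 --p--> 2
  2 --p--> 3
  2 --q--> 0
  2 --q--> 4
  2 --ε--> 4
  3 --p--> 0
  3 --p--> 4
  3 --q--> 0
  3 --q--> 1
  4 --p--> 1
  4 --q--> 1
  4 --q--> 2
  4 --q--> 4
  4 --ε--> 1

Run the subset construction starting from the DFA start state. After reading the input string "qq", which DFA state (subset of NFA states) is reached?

{0, 1, 2, 4}

Start: {0, 1, 2, 4}.
δ(0,q) = ∅; δ(1,q) = {0}; δ(2,q) = {0, 4}; δ(4,q) = {1, 2, 4}.
Union: {0, 1, 2, 4}.
After q: {0, 1, 2, 4}.
δ(0,q) = ∅; δ(1,q) = {0}; δ(2,q) = {0, 4}; δ(4,q) = {1, 2, 4}.
Union: {0, 1, 2, 4}.
After q: {0, 1, 2, 4}.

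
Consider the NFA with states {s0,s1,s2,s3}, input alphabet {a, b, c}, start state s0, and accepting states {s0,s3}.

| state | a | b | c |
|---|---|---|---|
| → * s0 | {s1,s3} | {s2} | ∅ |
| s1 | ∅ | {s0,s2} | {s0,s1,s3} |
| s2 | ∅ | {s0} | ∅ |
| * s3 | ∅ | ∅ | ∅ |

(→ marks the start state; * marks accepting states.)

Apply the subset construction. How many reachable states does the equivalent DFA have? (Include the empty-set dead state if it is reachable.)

Start state of the DFA: {s0}.
{s0} --a--> {s1,s3}  [new]
{s0} --b--> {s2}  [new]
{s0} --c--> ∅  [new]
{s1,s3} --a--> ∅  [seen]
{s1,s3} --b--> {s0,s2}  [new]
{s1,s3} --c--> {s0,s1,s3}  [new]
{s2} --a--> ∅  [seen]
{s2} --b--> {s0}  [seen]
{s2} --c--> ∅  [seen]
∅ --a--> ∅  [seen]
∅ --b--> ∅  [seen]
∅ --c--> ∅  [seen]
{s0,s2} --a--> {s1,s3}  [seen]
{s0,s2} --b--> {s0,s2}  [seen]
{s0,s2} --c--> ∅  [seen]
{s0,s1,s3} --a--> {s1,s3}  [seen]
{s0,s1,s3} --b--> {s0,s2}  [seen]
{s0,s1,s3} --c--> {s0,s1,s3}  [seen]
Reachable DFA states: {s0}, {s1,s3}, {s2}, ∅, {s0,s2}, {s0,s1,s3}.

6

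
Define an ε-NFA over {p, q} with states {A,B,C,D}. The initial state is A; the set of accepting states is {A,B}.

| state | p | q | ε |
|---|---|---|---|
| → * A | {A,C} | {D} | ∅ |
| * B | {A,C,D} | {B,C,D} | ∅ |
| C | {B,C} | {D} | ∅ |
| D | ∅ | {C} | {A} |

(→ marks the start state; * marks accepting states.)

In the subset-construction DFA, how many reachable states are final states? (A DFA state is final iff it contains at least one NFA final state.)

Start state of the DFA: {A} (ε-closure of the NFA start).
{A} --p--> {A,C}  [new]
{A} --q--> {A,D}  [new]
{A,C} --p--> {A,B,C}  [new]
{A,C} --q--> {A,D}  [seen]
{A,D} --p--> {A,C}  [seen]
{A,D} --q--> {A,C,D}  [new]
{A,B,C} --p--> {A,B,C,D}  [new]
{A,B,C} --q--> {A,B,C,D}  [seen]
{A,C,D} --p--> {A,B,C}  [seen]
{A,C,D} --q--> {A,C,D}  [seen]
{A,B,C,D} --p--> {A,B,C,D}  [seen]
{A,B,C,D} --q--> {A,B,C,D}  [seen]
Reachable DFA states: {A}, {A,C}, {A,D}, {A,B,C}, {A,C,D}, {A,B,C,D}.
Accepting DFA states (contain an NFA accepting state): {A}, {A,C}, {A,D}, {A,B,C}, {A,C,D}, {A,B,C,D}.

6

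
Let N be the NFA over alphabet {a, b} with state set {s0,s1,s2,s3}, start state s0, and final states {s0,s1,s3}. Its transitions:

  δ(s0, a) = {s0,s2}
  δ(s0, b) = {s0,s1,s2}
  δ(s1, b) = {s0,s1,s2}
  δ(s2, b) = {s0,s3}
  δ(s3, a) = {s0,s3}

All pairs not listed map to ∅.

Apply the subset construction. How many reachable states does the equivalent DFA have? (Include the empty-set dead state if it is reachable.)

5

Start state of the DFA: {s0}.
{s0} --a--> {s0,s2}  [new]
{s0} --b--> {s0,s1,s2}  [new]
{s0,s2} --a--> {s0,s2}  [seen]
{s0,s2} --b--> {s0,s1,s2,s3}  [new]
{s0,s1,s2} --a--> {s0,s2}  [seen]
{s0,s1,s2} --b--> {s0,s1,s2,s3}  [seen]
{s0,s1,s2,s3} --a--> {s0,s2,s3}  [new]
{s0,s1,s2,s3} --b--> {s0,s1,s2,s3}  [seen]
{s0,s2,s3} --a--> {s0,s2,s3}  [seen]
{s0,s2,s3} --b--> {s0,s1,s2,s3}  [seen]
Reachable DFA states: {s0}, {s0,s2}, {s0,s1,s2}, {s0,s1,s2,s3}, {s0,s2,s3}.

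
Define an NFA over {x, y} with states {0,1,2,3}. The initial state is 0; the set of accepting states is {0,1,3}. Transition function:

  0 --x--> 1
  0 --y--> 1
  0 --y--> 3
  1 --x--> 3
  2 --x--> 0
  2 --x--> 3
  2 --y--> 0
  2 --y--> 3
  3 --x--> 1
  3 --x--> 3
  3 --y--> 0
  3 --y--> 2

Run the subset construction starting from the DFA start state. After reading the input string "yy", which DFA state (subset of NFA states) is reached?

{0,2}

Start: {0}.
δ(0,y) = {1,3}.
Union: {1,3}.
After y: {1,3}.
δ(1,y) = ∅; δ(3,y) = {0,2}.
Union: {0,2}.
After y: {0,2}.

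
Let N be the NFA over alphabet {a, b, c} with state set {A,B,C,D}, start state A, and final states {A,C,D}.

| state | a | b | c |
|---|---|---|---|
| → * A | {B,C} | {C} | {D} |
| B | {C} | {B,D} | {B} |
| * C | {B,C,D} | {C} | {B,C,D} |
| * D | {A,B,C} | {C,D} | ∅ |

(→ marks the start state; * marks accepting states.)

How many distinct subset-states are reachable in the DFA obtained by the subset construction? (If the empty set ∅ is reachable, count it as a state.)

Start state of the DFA: {A}.
{A} --a--> {B,C}  [new]
{A} --b--> {C}  [new]
{A} --c--> {D}  [new]
{B,C} --a--> {B,C,D}  [new]
{B,C} --b--> {B,C,D}  [seen]
{B,C} --c--> {B,C,D}  [seen]
{C} --a--> {B,C,D}  [seen]
{C} --b--> {C}  [seen]
{C} --c--> {B,C,D}  [seen]
{D} --a--> {A,B,C}  [new]
{D} --b--> {C,D}  [new]
{D} --c--> ∅  [new]
{B,C,D} --a--> {A,B,C,D}  [new]
{B,C,D} --b--> {B,C,D}  [seen]
{B,C,D} --c--> {B,C,D}  [seen]
{A,B,C} --a--> {B,C,D}  [seen]
{A,B,C} --b--> {B,C,D}  [seen]
{A,B,C} --c--> {B,C,D}  [seen]
{C,D} --a--> {A,B,C,D}  [seen]
{C,D} --b--> {C,D}  [seen]
{C,D} --c--> {B,C,D}  [seen]
∅ --a--> ∅  [seen]
∅ --b--> ∅  [seen]
∅ --c--> ∅  [seen]
{A,B,C,D} --a--> {A,B,C,D}  [seen]
{A,B,C,D} --b--> {B,C,D}  [seen]
{A,B,C,D} --c--> {B,C,D}  [seen]
Reachable DFA states: {A}, {B,C}, {C}, {D}, {B,C,D}, {A,B,C}, {C,D}, ∅, {A,B,C,D}.

9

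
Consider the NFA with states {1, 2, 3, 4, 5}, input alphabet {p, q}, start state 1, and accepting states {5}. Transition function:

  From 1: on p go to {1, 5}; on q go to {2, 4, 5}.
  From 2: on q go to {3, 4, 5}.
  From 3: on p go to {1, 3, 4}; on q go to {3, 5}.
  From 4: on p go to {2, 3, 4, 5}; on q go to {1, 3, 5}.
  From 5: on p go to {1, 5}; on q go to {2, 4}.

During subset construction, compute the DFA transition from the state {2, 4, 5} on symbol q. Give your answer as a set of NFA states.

{1, 2, 3, 4, 5}

δ(2,q) = {3, 4, 5}; δ(4,q) = {1, 3, 5}; δ(5,q) = {2, 4}.
Union: {1, 2, 3, 4, 5}.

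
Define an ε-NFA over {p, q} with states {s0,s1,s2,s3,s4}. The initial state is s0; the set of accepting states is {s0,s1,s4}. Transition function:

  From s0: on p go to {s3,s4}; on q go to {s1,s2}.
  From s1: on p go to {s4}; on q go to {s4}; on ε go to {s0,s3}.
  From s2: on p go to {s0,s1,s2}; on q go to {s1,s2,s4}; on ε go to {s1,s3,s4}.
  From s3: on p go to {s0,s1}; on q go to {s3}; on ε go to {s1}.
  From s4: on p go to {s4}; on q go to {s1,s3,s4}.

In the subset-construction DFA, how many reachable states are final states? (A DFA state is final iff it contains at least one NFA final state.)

Start state of the DFA: {s0} (ε-closure of the NFA start).
{s0} --p--> {s0,s1,s3,s4}  [new]
{s0} --q--> {s0,s1,s2,s3,s4}  [new]
{s0,s1,s3,s4} --p--> {s0,s1,s3,s4}  [seen]
{s0,s1,s3,s4} --q--> {s0,s1,s2,s3,s4}  [seen]
{s0,s1,s2,s3,s4} --p--> {s0,s1,s2,s3,s4}  [seen]
{s0,s1,s2,s3,s4} --q--> {s0,s1,s2,s3,s4}  [seen]
Reachable DFA states: {s0}, {s0,s1,s3,s4}, {s0,s1,s2,s3,s4}.
Accepting DFA states (contain an NFA accepting state): {s0}, {s0,s1,s3,s4}, {s0,s1,s2,s3,s4}.

3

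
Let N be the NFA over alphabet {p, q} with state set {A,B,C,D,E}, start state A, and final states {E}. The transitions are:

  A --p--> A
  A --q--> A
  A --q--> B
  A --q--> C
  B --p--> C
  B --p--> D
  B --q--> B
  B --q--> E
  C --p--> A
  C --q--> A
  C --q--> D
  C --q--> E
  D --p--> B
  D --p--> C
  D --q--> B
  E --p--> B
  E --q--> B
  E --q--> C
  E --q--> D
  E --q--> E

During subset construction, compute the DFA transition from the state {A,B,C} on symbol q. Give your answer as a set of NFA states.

{A,B,C,D,E}

δ(A,q) = {A,B,C}; δ(B,q) = {B,E}; δ(C,q) = {A,D,E}.
Union: {A,B,C,D,E}.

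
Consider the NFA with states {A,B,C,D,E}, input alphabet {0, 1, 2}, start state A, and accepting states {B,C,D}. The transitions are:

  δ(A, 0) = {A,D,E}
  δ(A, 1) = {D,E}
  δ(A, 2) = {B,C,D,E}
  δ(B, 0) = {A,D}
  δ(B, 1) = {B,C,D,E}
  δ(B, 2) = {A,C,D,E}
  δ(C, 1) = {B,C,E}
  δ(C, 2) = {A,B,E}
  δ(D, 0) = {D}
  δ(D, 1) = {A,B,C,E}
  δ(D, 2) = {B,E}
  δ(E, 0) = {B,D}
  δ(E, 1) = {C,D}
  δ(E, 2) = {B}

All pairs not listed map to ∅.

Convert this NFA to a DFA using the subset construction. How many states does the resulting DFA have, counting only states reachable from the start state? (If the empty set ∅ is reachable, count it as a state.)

10

Start state of the DFA: {A}.
{A} --0--> {A,D,E}  [new]
{A} --1--> {D,E}  [new]
{A} --2--> {B,C,D,E}  [new]
{A,D,E} --0--> {A,B,D,E}  [new]
{A,D,E} --1--> {A,B,C,D,E}  [new]
{A,D,E} --2--> {B,C,D,E}  [seen]
{D,E} --0--> {B,D}  [new]
{D,E} --1--> {A,B,C,D,E}  [seen]
{D,E} --2--> {B,E}  [new]
{B,C,D,E} --0--> {A,B,D}  [new]
{B,C,D,E} --1--> {A,B,C,D,E}  [seen]
{B,C,D,E} --2--> {A,B,C,D,E}  [seen]
{A,B,D,E} --0--> {A,B,D,E}  [seen]
{A,B,D,E} --1--> {A,B,C,D,E}  [seen]
{A,B,D,E} --2--> {A,B,C,D,E}  [seen]
{A,B,C,D,E} --0--> {A,B,D,E}  [seen]
{A,B,C,D,E} --1--> {A,B,C,D,E}  [seen]
{A,B,C,D,E} --2--> {A,B,C,D,E}  [seen]
{B,D} --0--> {A,D}  [new]
{B,D} --1--> {A,B,C,D,E}  [seen]
{B,D} --2--> {A,B,C,D,E}  [seen]
{B,E} --0--> {A,B,D}  [seen]
{B,E} --1--> {B,C,D,E}  [seen]
{B,E} --2--> {A,B,C,D,E}  [seen]
{A,B,D} --0--> {A,D,E}  [seen]
{A,B,D} --1--> {A,B,C,D,E}  [seen]
{A,B,D} --2--> {A,B,C,D,E}  [seen]
{A,D} --0--> {A,D,E}  [seen]
{A,D} --1--> {A,B,C,D,E}  [seen]
{A,D} --2--> {B,C,D,E}  [seen]
Reachable DFA states: {A}, {A,D,E}, {D,E}, {B,C,D,E}, {A,B,D,E}, {A,B,C,D,E}, {B,D}, {B,E}, {A,B,D}, {A,D}.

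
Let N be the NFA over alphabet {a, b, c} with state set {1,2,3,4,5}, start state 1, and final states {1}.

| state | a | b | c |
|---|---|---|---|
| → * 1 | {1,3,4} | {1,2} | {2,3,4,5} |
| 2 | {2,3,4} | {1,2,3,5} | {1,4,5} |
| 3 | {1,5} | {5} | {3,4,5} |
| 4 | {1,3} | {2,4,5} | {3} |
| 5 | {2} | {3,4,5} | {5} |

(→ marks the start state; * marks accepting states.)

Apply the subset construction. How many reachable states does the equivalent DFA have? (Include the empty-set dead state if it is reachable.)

Start state of the DFA: {1}.
{1} --a--> {1,3,4}  [new]
{1} --b--> {1,2}  [new]
{1} --c--> {2,3,4,5}  [new]
{1,3,4} --a--> {1,3,4,5}  [new]
{1,3,4} --b--> {1,2,4,5}  [new]
{1,3,4} --c--> {2,3,4,5}  [seen]
{1,2} --a--> {1,2,3,4}  [new]
{1,2} --b--> {1,2,3,5}  [new]
{1,2} --c--> {1,2,3,4,5}  [new]
{2,3,4,5} --a--> {1,2,3,4,5}  [seen]
{2,3,4,5} --b--> {1,2,3,4,5}  [seen]
{2,3,4,5} --c--> {1,3,4,5}  [seen]
{1,3,4,5} --a--> {1,2,3,4,5}  [seen]
{1,3,4,5} --b--> {1,2,3,4,5}  [seen]
{1,3,4,5} --c--> {2,3,4,5}  [seen]
{1,2,4,5} --a--> {1,2,3,4}  [seen]
{1,2,4,5} --b--> {1,2,3,4,5}  [seen]
{1,2,4,5} --c--> {1,2,3,4,5}  [seen]
{1,2,3,4} --a--> {1,2,3,4,5}  [seen]
{1,2,3,4} --b--> {1,2,3,4,5}  [seen]
{1,2,3,4} --c--> {1,2,3,4,5}  [seen]
{1,2,3,5} --a--> {1,2,3,4,5}  [seen]
{1,2,3,5} --b--> {1,2,3,4,5}  [seen]
{1,2,3,5} --c--> {1,2,3,4,5}  [seen]
{1,2,3,4,5} --a--> {1,2,3,4,5}  [seen]
{1,2,3,4,5} --b--> {1,2,3,4,5}  [seen]
{1,2,3,4,5} --c--> {1,2,3,4,5}  [seen]
Reachable DFA states: {1}, {1,3,4}, {1,2}, {2,3,4,5}, {1,3,4,5}, {1,2,4,5}, {1,2,3,4}, {1,2,3,5}, {1,2,3,4,5}.

9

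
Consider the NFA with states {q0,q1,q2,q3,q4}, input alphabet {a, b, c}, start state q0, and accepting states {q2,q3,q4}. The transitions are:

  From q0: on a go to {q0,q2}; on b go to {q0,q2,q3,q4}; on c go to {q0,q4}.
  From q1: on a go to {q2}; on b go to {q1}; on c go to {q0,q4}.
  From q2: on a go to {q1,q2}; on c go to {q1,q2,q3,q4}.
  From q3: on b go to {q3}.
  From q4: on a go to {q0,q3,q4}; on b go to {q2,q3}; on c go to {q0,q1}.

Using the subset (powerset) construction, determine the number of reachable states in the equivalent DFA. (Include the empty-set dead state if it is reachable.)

7

Start state of the DFA: {q0}.
{q0} --a--> {q0,q2}  [new]
{q0} --b--> {q0,q2,q3,q4}  [new]
{q0} --c--> {q0,q4}  [new]
{q0,q2} --a--> {q0,q1,q2}  [new]
{q0,q2} --b--> {q0,q2,q3,q4}  [seen]
{q0,q2} --c--> {q0,q1,q2,q3,q4}  [new]
{q0,q2,q3,q4} --a--> {q0,q1,q2,q3,q4}  [seen]
{q0,q2,q3,q4} --b--> {q0,q2,q3,q4}  [seen]
{q0,q2,q3,q4} --c--> {q0,q1,q2,q3,q4}  [seen]
{q0,q4} --a--> {q0,q2,q3,q4}  [seen]
{q0,q4} --b--> {q0,q2,q3,q4}  [seen]
{q0,q4} --c--> {q0,q1,q4}  [new]
{q0,q1,q2} --a--> {q0,q1,q2}  [seen]
{q0,q1,q2} --b--> {q0,q1,q2,q3,q4}  [seen]
{q0,q1,q2} --c--> {q0,q1,q2,q3,q4}  [seen]
{q0,q1,q2,q3,q4} --a--> {q0,q1,q2,q3,q4}  [seen]
{q0,q1,q2,q3,q4} --b--> {q0,q1,q2,q3,q4}  [seen]
{q0,q1,q2,q3,q4} --c--> {q0,q1,q2,q3,q4}  [seen]
{q0,q1,q4} --a--> {q0,q2,q3,q4}  [seen]
{q0,q1,q4} --b--> {q0,q1,q2,q3,q4}  [seen]
{q0,q1,q4} --c--> {q0,q1,q4}  [seen]
Reachable DFA states: {q0}, {q0,q2}, {q0,q2,q3,q4}, {q0,q4}, {q0,q1,q2}, {q0,q1,q2,q3,q4}, {q0,q1,q4}.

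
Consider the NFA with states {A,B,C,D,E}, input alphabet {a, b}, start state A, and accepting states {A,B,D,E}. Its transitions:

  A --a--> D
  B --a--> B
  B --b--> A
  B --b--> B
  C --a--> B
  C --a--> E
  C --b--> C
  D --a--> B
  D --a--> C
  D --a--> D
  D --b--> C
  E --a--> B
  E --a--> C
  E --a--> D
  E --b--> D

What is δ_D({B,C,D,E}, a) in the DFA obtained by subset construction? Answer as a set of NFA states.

δ(B,a) = {B}; δ(C,a) = {B,E}; δ(D,a) = {B,C,D}; δ(E,a) = {B,C,D}.
Union: {B,C,D,E}.

{B,C,D,E}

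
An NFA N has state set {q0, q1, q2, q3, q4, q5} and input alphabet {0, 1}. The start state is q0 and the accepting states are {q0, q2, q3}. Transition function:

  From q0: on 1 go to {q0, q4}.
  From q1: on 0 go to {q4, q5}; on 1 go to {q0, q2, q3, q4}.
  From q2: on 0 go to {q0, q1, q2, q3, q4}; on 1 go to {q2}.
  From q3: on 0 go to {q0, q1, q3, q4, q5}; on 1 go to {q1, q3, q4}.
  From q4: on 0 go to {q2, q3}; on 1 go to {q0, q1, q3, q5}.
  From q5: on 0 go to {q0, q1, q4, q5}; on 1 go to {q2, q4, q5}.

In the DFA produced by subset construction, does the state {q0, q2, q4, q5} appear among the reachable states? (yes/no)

no

Start state of the DFA: {q0}.
{q0} --0--> ∅  [new]
{q0} --1--> {q0, q4}  [new]
∅ --0--> ∅  [seen]
∅ --1--> ∅  [seen]
{q0, q4} --0--> {q2, q3}  [new]
{q0, q4} --1--> {q0, q1, q3, q4, q5}  [new]
{q2, q3} --0--> {q0, q1, q2, q3, q4, q5}  [new]
{q2, q3} --1--> {q1, q2, q3, q4}  [new]
{q0, q1, q3, q4, q5} --0--> {q0, q1, q2, q3, q4, q5}  [seen]
{q0, q1, q3, q4, q5} --1--> {q0, q1, q2, q3, q4, q5}  [seen]
{q0, q1, q2, q3, q4, q5} --0--> {q0, q1, q2, q3, q4, q5}  [seen]
{q0, q1, q2, q3, q4, q5} --1--> {q0, q1, q2, q3, q4, q5}  [seen]
{q1, q2, q3, q4} --0--> {q0, q1, q2, q3, q4, q5}  [seen]
{q1, q2, q3, q4} --1--> {q0, q1, q2, q3, q4, q5}  [seen]
Reachable DFA states: {q0}, ∅, {q0, q4}, {q2, q3}, {q0, q1, q3, q4, q5}, {q0, q1, q2, q3, q4, q5}, {q1, q2, q3, q4}.
{q0, q2, q4, q5} is not among them.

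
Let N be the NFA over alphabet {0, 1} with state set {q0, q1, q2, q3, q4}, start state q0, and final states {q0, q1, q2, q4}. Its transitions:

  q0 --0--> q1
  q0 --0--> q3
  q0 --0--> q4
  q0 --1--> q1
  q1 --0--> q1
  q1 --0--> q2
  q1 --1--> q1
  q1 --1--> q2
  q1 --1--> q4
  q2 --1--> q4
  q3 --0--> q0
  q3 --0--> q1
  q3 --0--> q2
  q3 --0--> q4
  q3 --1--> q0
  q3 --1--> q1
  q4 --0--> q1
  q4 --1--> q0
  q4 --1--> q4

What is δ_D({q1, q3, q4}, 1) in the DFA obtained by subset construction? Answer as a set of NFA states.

{q0, q1, q2, q4}

δ(q1,1) = {q1, q2, q4}; δ(q3,1) = {q0, q1}; δ(q4,1) = {q0, q4}.
Union: {q0, q1, q2, q4}.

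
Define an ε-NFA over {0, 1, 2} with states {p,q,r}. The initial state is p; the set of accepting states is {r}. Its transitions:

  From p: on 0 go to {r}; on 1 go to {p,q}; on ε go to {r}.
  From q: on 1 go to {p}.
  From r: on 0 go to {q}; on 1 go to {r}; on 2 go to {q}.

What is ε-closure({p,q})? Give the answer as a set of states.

{p,q,r}

Begin with {p,q}.
p →ε {r}; add r.
ε-closure = {p,q,r}.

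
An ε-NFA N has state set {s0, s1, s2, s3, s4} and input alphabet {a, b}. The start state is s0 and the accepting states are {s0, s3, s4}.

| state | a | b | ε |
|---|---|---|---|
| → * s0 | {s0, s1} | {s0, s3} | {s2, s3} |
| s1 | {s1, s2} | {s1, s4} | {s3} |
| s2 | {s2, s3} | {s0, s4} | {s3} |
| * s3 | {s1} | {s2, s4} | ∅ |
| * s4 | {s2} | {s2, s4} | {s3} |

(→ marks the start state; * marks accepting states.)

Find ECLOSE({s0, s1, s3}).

{s0, s1, s2, s3}

Begin with {s0, s1, s3}.
s0 →ε {s2, s3}; add s2.
ε-closure = {s0, s1, s2, s3}.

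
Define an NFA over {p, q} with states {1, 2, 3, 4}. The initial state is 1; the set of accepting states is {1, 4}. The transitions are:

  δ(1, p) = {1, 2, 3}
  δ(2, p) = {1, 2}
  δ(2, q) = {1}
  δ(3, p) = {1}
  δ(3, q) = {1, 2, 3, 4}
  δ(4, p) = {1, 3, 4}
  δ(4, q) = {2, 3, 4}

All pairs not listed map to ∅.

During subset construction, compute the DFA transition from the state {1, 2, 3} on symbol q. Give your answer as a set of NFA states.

δ(1,q) = ∅; δ(2,q) = {1}; δ(3,q) = {1, 2, 3, 4}.
Union: {1, 2, 3, 4}.

{1, 2, 3, 4}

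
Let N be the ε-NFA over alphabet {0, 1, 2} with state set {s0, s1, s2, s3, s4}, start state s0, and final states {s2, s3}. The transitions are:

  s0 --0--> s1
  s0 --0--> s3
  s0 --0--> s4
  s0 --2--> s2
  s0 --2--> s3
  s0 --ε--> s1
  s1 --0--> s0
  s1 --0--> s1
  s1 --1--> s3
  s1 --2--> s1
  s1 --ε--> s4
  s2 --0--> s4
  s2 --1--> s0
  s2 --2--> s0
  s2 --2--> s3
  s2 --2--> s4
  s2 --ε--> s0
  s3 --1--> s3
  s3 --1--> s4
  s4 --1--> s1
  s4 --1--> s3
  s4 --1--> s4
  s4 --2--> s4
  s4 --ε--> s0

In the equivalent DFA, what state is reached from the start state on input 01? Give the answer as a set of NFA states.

{s0, s1, s3, s4}

Start: {s0, s1, s4}.
δ(s0,0) = {s1, s3, s4}; δ(s1,0) = {s0, s1}; δ(s4,0) = ∅.
Union: {s0, s1, s3, s4}.
After 0: {s0, s1, s3, s4}.
δ(s0,1) = ∅; δ(s1,1) = {s3}; δ(s3,1) = {s3, s4}; δ(s4,1) = {s1, s3, s4}.
Union: {s1, s3, s4}.
ε-closure gives {s0, s1, s3, s4}.
After 1: {s0, s1, s3, s4}.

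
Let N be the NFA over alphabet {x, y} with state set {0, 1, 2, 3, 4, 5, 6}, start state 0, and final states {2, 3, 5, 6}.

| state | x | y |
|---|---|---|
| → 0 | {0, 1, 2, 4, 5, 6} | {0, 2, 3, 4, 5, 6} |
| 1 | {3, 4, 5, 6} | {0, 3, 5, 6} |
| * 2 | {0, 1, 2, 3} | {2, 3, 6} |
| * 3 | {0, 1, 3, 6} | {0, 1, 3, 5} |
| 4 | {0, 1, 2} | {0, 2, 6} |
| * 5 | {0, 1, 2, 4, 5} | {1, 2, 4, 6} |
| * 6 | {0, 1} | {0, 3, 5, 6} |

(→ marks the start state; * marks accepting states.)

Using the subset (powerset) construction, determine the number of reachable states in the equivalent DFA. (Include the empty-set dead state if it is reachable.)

4

Start state of the DFA: {0}.
{0} --x--> {0, 1, 2, 4, 5, 6}  [new]
{0} --y--> {0, 2, 3, 4, 5, 6}  [new]
{0, 1, 2, 4, 5, 6} --x--> {0, 1, 2, 3, 4, 5, 6}  [new]
{0, 1, 2, 4, 5, 6} --y--> {0, 1, 2, 3, 4, 5, 6}  [seen]
{0, 2, 3, 4, 5, 6} --x--> {0, 1, 2, 3, 4, 5, 6}  [seen]
{0, 2, 3, 4, 5, 6} --y--> {0, 1, 2, 3, 4, 5, 6}  [seen]
{0, 1, 2, 3, 4, 5, 6} --x--> {0, 1, 2, 3, 4, 5, 6}  [seen]
{0, 1, 2, 3, 4, 5, 6} --y--> {0, 1, 2, 3, 4, 5, 6}  [seen]
Reachable DFA states: {0}, {0, 1, 2, 4, 5, 6}, {0, 2, 3, 4, 5, 6}, {0, 1, 2, 3, 4, 5, 6}.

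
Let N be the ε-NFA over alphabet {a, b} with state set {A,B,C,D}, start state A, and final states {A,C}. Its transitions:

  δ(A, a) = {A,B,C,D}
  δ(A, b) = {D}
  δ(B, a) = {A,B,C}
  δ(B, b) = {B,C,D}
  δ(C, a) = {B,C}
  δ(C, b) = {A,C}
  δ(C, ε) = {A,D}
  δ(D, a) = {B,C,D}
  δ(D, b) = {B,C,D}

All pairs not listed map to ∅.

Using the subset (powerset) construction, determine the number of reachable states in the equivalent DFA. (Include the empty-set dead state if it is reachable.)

3

Start state of the DFA: {A} (ε-closure of the NFA start).
{A} --a--> {A,B,C,D}  [new]
{A} --b--> {D}  [new]
{A,B,C,D} --a--> {A,B,C,D}  [seen]
{A,B,C,D} --b--> {A,B,C,D}  [seen]
{D} --a--> {A,B,C,D}  [seen]
{D} --b--> {A,B,C,D}  [seen]
Reachable DFA states: {A}, {A,B,C,D}, {D}.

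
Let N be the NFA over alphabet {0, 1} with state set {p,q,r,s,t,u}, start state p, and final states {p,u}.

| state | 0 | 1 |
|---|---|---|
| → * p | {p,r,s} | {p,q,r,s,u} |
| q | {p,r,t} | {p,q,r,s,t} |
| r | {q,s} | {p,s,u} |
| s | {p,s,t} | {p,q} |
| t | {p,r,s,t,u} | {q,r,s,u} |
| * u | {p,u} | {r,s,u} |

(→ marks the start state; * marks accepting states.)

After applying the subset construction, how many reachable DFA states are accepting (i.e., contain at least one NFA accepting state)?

5

Start state of the DFA: {p}.
{p} --0--> {p,r,s}  [new]
{p} --1--> {p,q,r,s,u}  [new]
{p,r,s} --0--> {p,q,r,s,t}  [new]
{p,r,s} --1--> {p,q,r,s,u}  [seen]
{p,q,r,s,u} --0--> {p,q,r,s,t,u}  [new]
{p,q,r,s,u} --1--> {p,q,r,s,t,u}  [seen]
{p,q,r,s,t} --0--> {p,q,r,s,t,u}  [seen]
{p,q,r,s,t} --1--> {p,q,r,s,t,u}  [seen]
{p,q,r,s,t,u} --0--> {p,q,r,s,t,u}  [seen]
{p,q,r,s,t,u} --1--> {p,q,r,s,t,u}  [seen]
Reachable DFA states: {p}, {p,r,s}, {p,q,r,s,u}, {p,q,r,s,t}, {p,q,r,s,t,u}.
Accepting DFA states (contain an NFA accepting state): {p}, {p,r,s}, {p,q,r,s,u}, {p,q,r,s,t}, {p,q,r,s,t,u}.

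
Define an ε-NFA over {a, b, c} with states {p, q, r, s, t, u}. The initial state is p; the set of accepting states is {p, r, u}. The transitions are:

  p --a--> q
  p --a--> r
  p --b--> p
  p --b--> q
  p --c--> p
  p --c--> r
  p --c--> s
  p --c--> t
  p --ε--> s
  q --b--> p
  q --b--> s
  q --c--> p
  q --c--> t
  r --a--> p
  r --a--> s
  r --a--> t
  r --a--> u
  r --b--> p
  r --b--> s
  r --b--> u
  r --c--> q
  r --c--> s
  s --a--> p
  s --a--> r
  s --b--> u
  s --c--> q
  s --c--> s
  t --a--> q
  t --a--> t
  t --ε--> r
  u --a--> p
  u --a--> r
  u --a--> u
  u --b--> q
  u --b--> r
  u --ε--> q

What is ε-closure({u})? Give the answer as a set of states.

{q, u}

Begin with {u}.
u →ε {q}; add q.
ε-closure = {q, u}.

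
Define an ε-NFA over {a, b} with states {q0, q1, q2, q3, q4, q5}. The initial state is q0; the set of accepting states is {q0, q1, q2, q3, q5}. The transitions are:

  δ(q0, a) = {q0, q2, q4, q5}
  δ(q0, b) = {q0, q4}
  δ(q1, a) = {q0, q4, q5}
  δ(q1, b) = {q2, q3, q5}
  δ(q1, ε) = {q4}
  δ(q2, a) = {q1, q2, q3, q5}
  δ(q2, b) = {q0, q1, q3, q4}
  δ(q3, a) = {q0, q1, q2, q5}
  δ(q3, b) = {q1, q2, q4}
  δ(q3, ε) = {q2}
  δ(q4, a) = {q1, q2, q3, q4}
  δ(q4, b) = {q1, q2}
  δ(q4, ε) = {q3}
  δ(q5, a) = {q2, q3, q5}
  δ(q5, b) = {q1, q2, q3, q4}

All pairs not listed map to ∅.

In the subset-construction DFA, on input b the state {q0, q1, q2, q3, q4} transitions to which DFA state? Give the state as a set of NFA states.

{q0, q1, q2, q3, q4, q5}

δ(q0,b) = {q0, q4}; δ(q1,b) = {q2, q3, q5}; δ(q2,b) = {q0, q1, q3, q4}; δ(q3,b) = {q1, q2, q4}; δ(q4,b) = {q1, q2}.
Union: {q0, q1, q2, q3, q4, q5}.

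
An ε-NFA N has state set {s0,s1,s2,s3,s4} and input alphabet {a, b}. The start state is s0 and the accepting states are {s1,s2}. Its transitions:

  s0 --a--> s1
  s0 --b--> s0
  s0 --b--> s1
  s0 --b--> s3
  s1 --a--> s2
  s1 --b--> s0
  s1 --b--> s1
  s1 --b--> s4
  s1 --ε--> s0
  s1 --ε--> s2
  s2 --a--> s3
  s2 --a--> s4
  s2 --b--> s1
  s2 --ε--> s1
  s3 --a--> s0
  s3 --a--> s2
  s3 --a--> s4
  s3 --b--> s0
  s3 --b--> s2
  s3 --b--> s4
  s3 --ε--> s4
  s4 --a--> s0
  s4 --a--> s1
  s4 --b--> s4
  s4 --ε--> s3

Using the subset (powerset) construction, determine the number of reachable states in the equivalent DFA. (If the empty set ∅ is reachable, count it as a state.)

3

Start state of the DFA: {s0} (ε-closure of the NFA start).
{s0} --a--> {s0,s1,s2}  [new]
{s0} --b--> {s0,s1,s2,s3,s4}  [new]
{s0,s1,s2} --a--> {s0,s1,s2,s3,s4}  [seen]
{s0,s1,s2} --b--> {s0,s1,s2,s3,s4}  [seen]
{s0,s1,s2,s3,s4} --a--> {s0,s1,s2,s3,s4}  [seen]
{s0,s1,s2,s3,s4} --b--> {s0,s1,s2,s3,s4}  [seen]
Reachable DFA states: {s0}, {s0,s1,s2}, {s0,s1,s2,s3,s4}.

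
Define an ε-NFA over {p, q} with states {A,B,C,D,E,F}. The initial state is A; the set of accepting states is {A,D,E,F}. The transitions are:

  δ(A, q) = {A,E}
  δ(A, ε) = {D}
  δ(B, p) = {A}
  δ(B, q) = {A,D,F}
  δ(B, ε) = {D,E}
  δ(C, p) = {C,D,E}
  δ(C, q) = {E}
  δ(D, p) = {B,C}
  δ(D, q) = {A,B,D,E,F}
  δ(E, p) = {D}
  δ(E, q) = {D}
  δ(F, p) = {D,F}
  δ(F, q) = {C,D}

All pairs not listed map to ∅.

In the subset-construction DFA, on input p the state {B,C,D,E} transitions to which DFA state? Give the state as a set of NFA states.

{A,B,C,D,E}

δ(B,p) = {A}; δ(C,p) = {C,D,E}; δ(D,p) = {B,C}; δ(E,p) = {D}.
Union: {A,B,C,D,E}.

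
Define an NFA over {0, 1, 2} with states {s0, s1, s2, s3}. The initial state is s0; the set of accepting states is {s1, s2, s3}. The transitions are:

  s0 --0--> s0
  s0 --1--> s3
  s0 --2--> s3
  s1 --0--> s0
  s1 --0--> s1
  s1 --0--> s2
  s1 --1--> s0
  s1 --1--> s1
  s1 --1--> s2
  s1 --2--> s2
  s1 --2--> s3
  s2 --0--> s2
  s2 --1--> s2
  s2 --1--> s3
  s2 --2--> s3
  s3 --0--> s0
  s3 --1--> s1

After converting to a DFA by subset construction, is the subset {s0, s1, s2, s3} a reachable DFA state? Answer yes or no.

Start state of the DFA: {s0}.
{s0} --0--> {s0}  [seen]
{s0} --1--> {s3}  [new]
{s0} --2--> {s3}  [seen]
{s3} --0--> {s0}  [seen]
{s3} --1--> {s1}  [new]
{s3} --2--> ∅  [new]
{s1} --0--> {s0, s1, s2}  [new]
{s1} --1--> {s0, s1, s2}  [seen]
{s1} --2--> {s2, s3}  [new]
∅ --0--> ∅  [seen]
∅ --1--> ∅  [seen]
∅ --2--> ∅  [seen]
{s0, s1, s2} --0--> {s0, s1, s2}  [seen]
{s0, s1, s2} --1--> {s0, s1, s2, s3}  [new]
{s0, s1, s2} --2--> {s2, s3}  [seen]
{s2, s3} --0--> {s0, s2}  [new]
{s2, s3} --1--> {s1, s2, s3}  [new]
{s2, s3} --2--> {s3}  [seen]
{s0, s1, s2, s3} --0--> {s0, s1, s2}  [seen]
{s0, s1, s2, s3} --1--> {s0, s1, s2, s3}  [seen]
{s0, s1, s2, s3} --2--> {s2, s3}  [seen]
{s0, s2} --0--> {s0, s2}  [seen]
{s0, s2} --1--> {s2, s3}  [seen]
{s0, s2} --2--> {s3}  [seen]
{s1, s2, s3} --0--> {s0, s1, s2}  [seen]
{s1, s2, s3} --1--> {s0, s1, s2, s3}  [seen]
{s1, s2, s3} --2--> {s2, s3}  [seen]
Reachable DFA states: {s0}, {s3}, {s1}, ∅, {s0, s1, s2}, {s2, s3}, {s0, s1, s2, s3}, {s0, s2}, {s1, s2, s3}.
{s0, s1, s2, s3} is among them.

yes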